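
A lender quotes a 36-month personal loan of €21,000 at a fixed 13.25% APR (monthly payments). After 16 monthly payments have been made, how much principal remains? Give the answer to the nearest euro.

With monthly rate i = 13.25%/12 = 0.0110417, the balance after k of n payments is P · [(1+i)^n − (1+i)^k] / [(1+i)^n − 1].
(1+0.0110417)^36 = 1.48486148 and (1+0.0110417)^16 = 1.19207852, so the balance is 21,000 × (1.48486148 − 1.19207852) / (1.48486148 − 1) = €12,680.82.

€12,681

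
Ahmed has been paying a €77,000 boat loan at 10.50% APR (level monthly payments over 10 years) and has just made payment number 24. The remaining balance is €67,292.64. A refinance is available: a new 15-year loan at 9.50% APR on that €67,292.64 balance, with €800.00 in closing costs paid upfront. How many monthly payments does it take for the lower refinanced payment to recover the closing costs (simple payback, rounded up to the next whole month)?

Current payment = 77,000 × 10.5%/12 / (1 − (1+0.0087500)^−120) = €1,039.00.
Refinanced payment = 67,292.64 × 0.0079167 / (1 − (1+0.0079167)^−180) = €702.69.
Monthly savings = €1,039.00 − €702.69 = €336.31.
Break-even = €800.00 / €336.31 = 2.38 → 3 months.

3 months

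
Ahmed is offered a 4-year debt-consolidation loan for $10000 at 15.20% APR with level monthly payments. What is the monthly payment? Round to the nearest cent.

$279.32

Monthly rate = 15.2%/12 = 0.0126667; payment = 10,000 × 0.0126667 / (1 − (1+0.0126667)^−48) = $279.32.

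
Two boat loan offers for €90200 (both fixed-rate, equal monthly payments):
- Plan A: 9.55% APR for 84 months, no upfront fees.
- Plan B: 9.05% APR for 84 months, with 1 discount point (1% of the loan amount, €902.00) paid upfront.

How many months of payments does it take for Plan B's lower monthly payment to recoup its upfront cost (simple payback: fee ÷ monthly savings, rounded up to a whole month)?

Plan A: monthly rate = 9.55%/12 = 0.0079583; payment = 90,200 × 0.0079583 / (1 − (1+0.0079583)^−84) = €1,476.54.
Plan B: at 9.05% the monthly rate is 0.0075417, so the payment is 90,200 × 0.0075417 / (1 − 1.0075417^−84) = €1,453.52.
Monthly savings = €1,476.54 − €1,453.52 = €23.02.
Break-even = €902.00 / €23.02 = 39.18 → 40 months.

40 months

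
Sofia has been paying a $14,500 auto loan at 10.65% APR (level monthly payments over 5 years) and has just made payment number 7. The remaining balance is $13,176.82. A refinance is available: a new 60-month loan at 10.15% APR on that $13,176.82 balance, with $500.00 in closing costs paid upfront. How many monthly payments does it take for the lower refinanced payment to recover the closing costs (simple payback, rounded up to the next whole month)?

Current payment = 14,500 × 10.65%/12 / (1 − (1+0.0088750)^−60) = $312.74.
Refinanced payment = 13,176.82 × 0.0084583 / (1 − (1+0.0084583)^−60) = $280.94.
Monthly savings = $312.74 − $280.94 = $31.80.
Break-even = $500.00 / $31.80 = 15.72 → 16 months.

16 months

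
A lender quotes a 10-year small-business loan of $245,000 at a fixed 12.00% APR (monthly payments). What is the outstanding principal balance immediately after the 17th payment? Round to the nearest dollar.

$225,371

With monthly rate i = 12%/12 = 0.0100000, the balance after k of n payments is P · [(1+i)^n − (1+i)^k] / [(1+i)^n − 1].
(1+0.0100000)^120 = 3.30038689 and (1+0.0100000)^17 = 1.18430443, so the balance is 245,000 × (3.30038689 − 1.18430443) / (3.30038689 − 1) = $225,370.87.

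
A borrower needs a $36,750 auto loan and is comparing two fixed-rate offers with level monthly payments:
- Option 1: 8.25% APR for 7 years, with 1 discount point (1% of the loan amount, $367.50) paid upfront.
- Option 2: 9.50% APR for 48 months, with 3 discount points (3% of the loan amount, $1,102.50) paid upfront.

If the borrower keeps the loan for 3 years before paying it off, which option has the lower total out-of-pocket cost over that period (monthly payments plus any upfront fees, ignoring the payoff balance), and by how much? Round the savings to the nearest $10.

Option 1: at 8.25% the monthly rate is 0.0068750, so the payment is 36,750 × 0.0068750 / (1 − 1.0068750^−84) = $577.38.
Option 2: monthly rate = 9.5%/12 = 0.0079167; payment = 36,750 × 0.0079167 / (1 − (1+0.0079167)^−48) = $923.28.
Over 36 months: Option 1 costs 36 × $577.38 + $367.50 = $21,153.18; Option 2 costs 36 × $923.28 + $1,102.50 = $34,340.58.
Option 1 is cheaper by $34,340.58 − $21,153.18 = $13,187.40.

Option 1 by $13,190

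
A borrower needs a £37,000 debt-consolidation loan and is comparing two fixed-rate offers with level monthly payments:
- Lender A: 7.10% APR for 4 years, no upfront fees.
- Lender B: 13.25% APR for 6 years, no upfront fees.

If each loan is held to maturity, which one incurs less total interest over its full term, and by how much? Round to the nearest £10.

Lender A: at 7.10% the monthly rate is 0.0059167, so the payment is 37,000 × 0.0059167 / (1 − 1.0059167^−48) = £887.73.
Total interest on Lender A = 48 × £887.73 − £37,000 = £5,611.04.
Lender B: at 13.25% the monthly rate is 0.0110417, so the payment is 37,000 × 0.0110417 / (1 − 1.0110417^−72) = £747.63.
Total interest on Lender B = 72 × £747.63 − £37,000 = £16,829.36.
Lender A is lower by £11,218.32.

Lender A by £11,220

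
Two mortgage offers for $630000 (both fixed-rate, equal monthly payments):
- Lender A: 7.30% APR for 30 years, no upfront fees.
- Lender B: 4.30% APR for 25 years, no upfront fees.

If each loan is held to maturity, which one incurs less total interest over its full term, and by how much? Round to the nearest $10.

Lender B by $525,690

Lender A: monthly rate = 7.3%/12 = 0.0060833; payment = 630,000 × 0.0060833 / (1 − (1+0.0060833)^−360) = $4,319.10.
Total interest on Lender A = 360 × $4,319.10 − $630,000 = $924,876.00.
Lender B: at 4.30% the monthly rate is 0.0035833, so the payment is 630,000 × 0.0035833 / (1 − 1.0035833^−300) = $3,430.61.
Total interest on Lender B = 300 × $3,430.61 − $630,000 = $399,183.00.
Lender B is lower by $525,693.00.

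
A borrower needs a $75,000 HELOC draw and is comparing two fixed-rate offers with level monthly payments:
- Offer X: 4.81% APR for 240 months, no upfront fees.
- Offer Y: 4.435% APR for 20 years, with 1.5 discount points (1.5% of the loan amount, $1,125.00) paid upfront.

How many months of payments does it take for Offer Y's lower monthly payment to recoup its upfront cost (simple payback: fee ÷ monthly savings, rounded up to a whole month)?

74 months

Offer X: monthly rate = 4.81%/12 = 0.0040083; payment = 75,000 × 0.0040083 / (1 − (1+0.0040083)^−240) = $487.13.
Offer Y: monthly rate = 4.435%/12 = 0.0036958; payment = 75,000 × 0.0036958 / (1 − (1+0.0036958)^−240) = $471.86.
Monthly savings = $487.13 − $471.86 = $15.27.
Break-even = $1,125.00 / $15.27 = 73.67 → 74 months.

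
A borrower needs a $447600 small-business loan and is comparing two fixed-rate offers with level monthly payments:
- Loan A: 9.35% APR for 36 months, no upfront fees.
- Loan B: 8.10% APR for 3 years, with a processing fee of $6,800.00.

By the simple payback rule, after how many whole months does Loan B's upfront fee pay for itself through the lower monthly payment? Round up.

Loan A: at 9.35% the monthly rate is 0.0077917, so the payment is 447,600 × 0.0077917 / (1 − 1.0077917^−36) = $14,306.58.
Loan B: monthly rate = 8.1%/12 = 0.0067500; payment = 447,600 × 0.0067500 / (1 − (1+0.0067500)^−36) = $14,046.82.
Monthly savings = $14,306.58 − $14,046.82 = $259.76.
Break-even = $6,800.00 / $259.76 = 26.18 → 27 months.

27 months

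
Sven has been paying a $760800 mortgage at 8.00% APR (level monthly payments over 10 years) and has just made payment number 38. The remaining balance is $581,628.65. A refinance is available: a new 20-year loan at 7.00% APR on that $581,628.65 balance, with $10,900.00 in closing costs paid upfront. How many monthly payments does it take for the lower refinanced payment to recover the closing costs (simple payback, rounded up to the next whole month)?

Current payment = 760,800 × 8%/12 / (1 − (1+0.0066667)^−120) = $9,230.60.
Refinanced payment = 581,628.65 × 0.0058333 / (1 − (1+0.0058333)^−240) = $4,509.36.
Monthly savings = $9,230.60 − $4,509.36 = $4,721.24.
Break-even = $10,900.00 / $4,721.24 = 2.31 → 3 months.

3 months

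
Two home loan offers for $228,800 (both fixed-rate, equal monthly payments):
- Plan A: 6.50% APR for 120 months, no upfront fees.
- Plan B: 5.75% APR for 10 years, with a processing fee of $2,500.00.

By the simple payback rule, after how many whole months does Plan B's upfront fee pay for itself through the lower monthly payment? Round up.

29 months

Plan A: at 6.50% the monthly rate is 0.0054167, so the payment is 228,800 × 0.0054167 / (1 − 1.0054167^−120) = $2,597.98.
Plan B: at 5.75% the monthly rate is 0.0047917, so the payment is 228,800 × 0.0047917 / (1 − 1.0047917^−120) = $2,511.52.
Monthly savings = $2,597.98 − $2,511.52 = $86.46.
Break-even = $2,500.00 / $86.46 = 28.92 → 29 months.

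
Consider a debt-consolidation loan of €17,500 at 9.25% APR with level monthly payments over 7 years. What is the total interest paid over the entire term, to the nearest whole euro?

€6,338

Monthly rate = 9.25%/12 = 0.0077083; payment = 17,500 × 0.0077083 / (1 − (1+0.0077083)^−84) = €283.78.
Total paid = 84 × €283.78 = €23,837.52; interest = €23,837.52 − €17,500 = €6,337.52.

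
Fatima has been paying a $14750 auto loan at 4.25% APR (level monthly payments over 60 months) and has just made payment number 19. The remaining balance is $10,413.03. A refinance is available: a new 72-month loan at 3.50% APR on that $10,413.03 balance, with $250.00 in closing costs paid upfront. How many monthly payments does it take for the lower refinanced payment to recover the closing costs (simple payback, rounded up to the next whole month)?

Current payment = 14,750 × 4.25%/12 / (1 − (1+0.0035417)^−60) = $273.31.
Refinanced payment = 10,413.03 × 0.0029167 / (1 − (1+0.0029167)^−72) = $160.55.
Monthly savings = $273.31 − $160.55 = $112.76.
Break-even = $250.00 / $112.76 = 2.22 → 3 months.

3 months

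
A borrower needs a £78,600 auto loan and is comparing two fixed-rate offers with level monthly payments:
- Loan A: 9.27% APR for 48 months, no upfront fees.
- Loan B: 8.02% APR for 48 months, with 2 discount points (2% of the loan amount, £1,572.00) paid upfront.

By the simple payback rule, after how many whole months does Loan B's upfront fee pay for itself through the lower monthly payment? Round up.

34 months

Loan A: at 9.27% the monthly rate is 0.0077250, so the payment is 78,600 × 0.0077250 / (1 − 1.0077250^−48) = £1,966.06.
Loan B: monthly rate = 8.02%/12 = 0.0066833; payment = 78,600 × 0.0066833 / (1 − (1+0.0066833)^−48) = £1,919.59.
Monthly savings = £1,966.06 − £1,919.59 = £46.47.
Break-even = £1,572.00 / £46.47 = 33.83 → 34 months.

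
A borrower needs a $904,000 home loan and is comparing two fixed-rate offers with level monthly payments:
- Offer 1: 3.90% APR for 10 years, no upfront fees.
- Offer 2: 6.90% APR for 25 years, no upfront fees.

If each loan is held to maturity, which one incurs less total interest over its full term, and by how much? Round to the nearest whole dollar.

Offer 1: monthly rate = 3.9%/12 = 0.0032500; payment = 904,000 × 0.0032500 / (1 − (1+0.0032500)^−120) = $9,109.66.
Total interest on Offer 1 = 120 × $9,109.66 − $904,000 = $189,159.20.
Offer 2: monthly rate = 6.9%/12 = 0.0057500; payment = 904,000 × 0.0057500 / (1 − (1+0.0057500)^−300) = $6,331.73.
Total interest on Offer 2 = 300 × $6,331.73 − $904,000 = $995,519.00.
Offer 1 is lower by $806,359.80.

Offer 1 by $806,360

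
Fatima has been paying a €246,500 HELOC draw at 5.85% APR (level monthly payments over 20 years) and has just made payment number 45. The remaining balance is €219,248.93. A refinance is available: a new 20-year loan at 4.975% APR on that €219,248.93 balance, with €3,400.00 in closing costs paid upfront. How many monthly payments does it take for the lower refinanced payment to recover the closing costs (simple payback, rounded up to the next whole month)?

12 months

Current payment = 246,500 × 5.85%/12 / (1 − (1+0.0048750)^−240) = €1,744.74.
Refinanced payment = 219,248.93 × 0.0041458 / (1 − (1+0.0041458)^−240) = €1,443.92.
Monthly savings = €1,744.74 − €1,443.92 = €300.82.
Break-even = €3,400.00 / €300.82 = 11.30 → 12 months.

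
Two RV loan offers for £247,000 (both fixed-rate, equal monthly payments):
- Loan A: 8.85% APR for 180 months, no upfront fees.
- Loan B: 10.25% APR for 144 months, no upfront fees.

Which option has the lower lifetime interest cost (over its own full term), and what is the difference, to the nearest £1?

Loan A: monthly rate = 8.85%/12 = 0.0073750; payment = 247,000 × 0.0073750 / (1 − (1+0.0073750)^−180) = £2,483.25.
Total interest on Loan A = 180 × £2,483.25 − £247,000 = £199,985.00.
Loan B: monthly rate = 10.25%/12 = 0.0085417; payment = 247,000 × 0.0085417 / (1 − (1+0.0085417)^−144) = £2,987.63.
Total interest on Loan B = 144 × £2,987.63 − £247,000 = £183,218.72.
Loan B is lower by £16,766.28.

Loan B by £16,766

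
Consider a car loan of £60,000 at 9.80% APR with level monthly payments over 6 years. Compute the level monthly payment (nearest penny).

£1,105.51

At 9.80% the monthly rate is 0.0081667, so the payment is 60,000 × 0.0081667 / (1 − 1.0081667^−72) = £1,105.51.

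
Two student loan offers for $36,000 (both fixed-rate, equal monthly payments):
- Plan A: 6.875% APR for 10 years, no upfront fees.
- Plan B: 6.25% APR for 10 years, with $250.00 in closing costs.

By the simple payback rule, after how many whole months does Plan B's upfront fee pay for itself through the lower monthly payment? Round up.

22 months

Plan A: monthly rate = 6.875%/12 = 0.0057292; payment = 36,000 × 0.0057292 / (1 − (1+0.0057292)^−120) = $415.67.
Plan B: monthly rate = 6.25%/12 = 0.0052083; payment = 36,000 × 0.0052083 / (1 − (1+0.0052083)^−120) = $404.21.
Monthly savings = $415.67 − $404.21 = $11.46.
Break-even = $250.00 / $11.46 = 21.82 → 22 months.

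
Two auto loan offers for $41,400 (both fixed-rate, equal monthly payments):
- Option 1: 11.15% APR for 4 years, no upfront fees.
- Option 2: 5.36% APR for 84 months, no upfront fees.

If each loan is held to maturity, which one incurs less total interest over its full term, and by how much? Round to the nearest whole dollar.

Option 2 by $1,763

Option 1: monthly rate = 11.15%/12 = 0.0092917; payment = 41,400 × 0.0092917 / (1 − (1+0.0092917)^−48) = $1,073.02.
Total interest on Option 1 = 48 × $1,073.02 − $41,400 = $10,104.96.
Option 2: at 5.36% the monthly rate is 0.0044667, so the payment is 41,400 × 0.0044667 / (1 − 1.0044667^−84) = $592.17.
Total interest on Option 2 = 84 × $592.17 − $41,400 = $8,342.28.
Option 2 is lower by $1,762.68.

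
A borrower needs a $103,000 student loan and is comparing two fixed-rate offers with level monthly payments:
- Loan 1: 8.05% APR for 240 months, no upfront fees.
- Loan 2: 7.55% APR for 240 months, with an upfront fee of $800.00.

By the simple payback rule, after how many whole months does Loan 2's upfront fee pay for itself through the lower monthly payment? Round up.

Loan 1: monthly rate = 8.05%/12 = 0.0067083; payment = 103,000 × 0.0067083 / (1 − (1+0.0067083)^−240) = $864.74.
Loan 2: at 7.55% the monthly rate is 0.0062917, so the payment is 103,000 × 0.0062917 / (1 − 1.0062917^−240) = $832.91.
Monthly savings = $864.74 − $832.91 = $31.83.
Break-even = $800.00 / $31.83 = 25.13 → 26 months.

26 months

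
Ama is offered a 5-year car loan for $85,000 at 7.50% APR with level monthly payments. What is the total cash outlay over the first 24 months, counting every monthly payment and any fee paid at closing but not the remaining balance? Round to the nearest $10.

Monthly rate = 7.5%/12 = 0.0062500; payment = 85,000 × 0.0062500 / (1 − (1+0.0062500)^−60) = $1,703.23.
Total outlay = 24 × $1,703.23 = $40,877.52.

$40,880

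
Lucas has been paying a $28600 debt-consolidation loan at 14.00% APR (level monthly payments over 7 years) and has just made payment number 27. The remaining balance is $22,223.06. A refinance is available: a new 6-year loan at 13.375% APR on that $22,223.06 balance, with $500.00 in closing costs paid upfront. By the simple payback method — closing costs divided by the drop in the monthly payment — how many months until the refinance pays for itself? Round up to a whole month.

6 months

Current payment = 28,600 × 14%/12 / (1 − (1+0.0116667)^−84) = $535.96.
Refinanced payment = 22,223.06 × 0.0111458 / (1 − (1+0.0111458)^−72) = $450.52.
Monthly savings = $535.96 − $450.52 = $85.44.
Break-even = $500.00 / $85.44 = 5.85 → 6 months.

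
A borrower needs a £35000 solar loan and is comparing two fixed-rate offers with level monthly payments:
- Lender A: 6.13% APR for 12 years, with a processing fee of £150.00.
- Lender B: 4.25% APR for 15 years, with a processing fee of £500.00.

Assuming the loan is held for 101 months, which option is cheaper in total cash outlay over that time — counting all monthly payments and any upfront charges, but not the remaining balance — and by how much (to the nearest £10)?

Lender A: at 6.13% the monthly rate is 0.0051083, so the payment is 35,000 × 0.0051083 / (1 − 1.0051083^−144) = £343.91.
Lender B: monthly rate = 4.25%/12 = 0.0035417; payment = 35,000 × 0.0035417 / (1 − (1+0.0035417)^−180) = £263.30.
Over 101 months: Lender A costs 101 × £343.91 + £150.00 = £34,884.91; Lender B costs 101 × £263.30 + £500.00 = £27,093.30.
Lender B is cheaper by £34,884.91 − £27,093.30 = £7,791.61.

Lender B by £7,790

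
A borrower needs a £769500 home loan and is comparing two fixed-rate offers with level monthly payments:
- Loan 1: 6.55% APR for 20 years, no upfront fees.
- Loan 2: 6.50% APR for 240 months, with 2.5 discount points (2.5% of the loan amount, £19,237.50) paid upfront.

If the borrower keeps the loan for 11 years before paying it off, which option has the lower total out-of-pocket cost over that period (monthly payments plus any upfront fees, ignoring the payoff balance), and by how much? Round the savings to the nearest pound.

Loan 1 by £16,245

Loan 1: at 6.55% the monthly rate is 0.0054583, so the payment is 769,500 × 0.0054583 / (1 − 1.0054583^−240) = £5,759.86.
Loan 2: monthly rate = 6.5%/12 = 0.0054167; payment = 769,500 × 0.0054167 / (1 − (1+0.0054167)^−240) = £5,737.19.
Over 132 months: Loan 1 costs 132 × £5,759.86 = £760,301.52; Loan 2 costs 132 × £5,737.19 + £19,237.50 = £776,546.58.
Loan 1 is cheaper by £776,546.58 − £760,301.52 = £16,245.06.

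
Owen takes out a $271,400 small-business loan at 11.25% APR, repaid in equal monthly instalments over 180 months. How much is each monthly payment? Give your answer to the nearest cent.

Monthly rate = 11.25%/12 = 0.0093750; payment = 271,400 × 0.0093750 / (1 − (1+0.0093750)^−180) = $3,127.46.

$3,127.46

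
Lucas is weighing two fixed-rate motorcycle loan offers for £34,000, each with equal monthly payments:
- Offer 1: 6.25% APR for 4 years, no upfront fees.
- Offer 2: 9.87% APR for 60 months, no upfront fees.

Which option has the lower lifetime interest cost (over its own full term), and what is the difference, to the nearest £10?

Offer 1 by £4,700

Offer 1: at 6.25% the monthly rate is 0.0052083, so the payment is 34,000 × 0.0052083 / (1 − 1.0052083^−48) = £802.39.
Total interest on Offer 1 = 48 × £802.39 − £34,000 = £4,514.72.
Offer 2: at 9.87% the monthly rate is 0.0082250, so the payment is 34,000 × 0.0082250 / (1 − 1.0082250^−60) = £720.23.
Total interest on Offer 2 = 60 × £720.23 − £34,000 = £9,213.80.
Offer 1 is lower by £4,699.08.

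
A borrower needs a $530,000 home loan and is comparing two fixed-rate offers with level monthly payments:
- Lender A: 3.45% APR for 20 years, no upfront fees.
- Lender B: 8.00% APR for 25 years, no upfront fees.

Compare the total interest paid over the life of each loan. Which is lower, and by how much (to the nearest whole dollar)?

Lender A by $492,743

Lender A: monthly rate = 3.45%/12 = 0.0028750; payment = 530,000 × 0.0028750 / (1 − (1+0.0028750)^−240) = $3,060.19.
Total interest on Lender A = 240 × $3,060.19 − $530,000 = $204,445.60.
Lender B: monthly rate = 8%/12 = 0.0066667; payment = 530,000 × 0.0066667 / (1 − (1+0.0066667)^−300) = $4,090.63.
Total interest on Lender B = 300 × $4,090.63 − $530,000 = $697,189.00.
Lender A is lower by $492,743.40.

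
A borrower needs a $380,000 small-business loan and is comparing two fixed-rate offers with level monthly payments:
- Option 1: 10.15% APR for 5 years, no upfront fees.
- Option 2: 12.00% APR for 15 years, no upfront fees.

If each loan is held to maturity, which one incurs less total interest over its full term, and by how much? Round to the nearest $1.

Option 1 by $334,798

Option 1: monthly rate = 10.15%/12 = 0.0084583; payment = 380,000 × 0.0084583 / (1 − (1+0.0084583)^−60) = $8,101.95.
Total interest on Option 1 = 60 × $8,101.95 − $380,000 = $106,117.00.
Option 2: monthly rate = 12%/12 = 0.0100000; payment = 380,000 × 0.0100000 / (1 − (1+0.0100000)^−180) = $4,560.64.
Total interest on Option 2 = 180 × $4,560.64 − $380,000 = $440,915.20.
Option 1 is lower by $334,798.20.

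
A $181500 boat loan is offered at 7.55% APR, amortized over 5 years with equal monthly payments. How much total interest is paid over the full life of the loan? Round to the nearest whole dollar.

Monthly rate = 7.55%/12 = 0.0062917; payment = 181,500 × 0.0062917 / (1 − (1+0.0062917)^−60) = $3,641.20.
Total paid = 60 × $3,641.20 = $218,472.00; interest = $218,472.00 − $181,500 = $36,972.00.

$36,972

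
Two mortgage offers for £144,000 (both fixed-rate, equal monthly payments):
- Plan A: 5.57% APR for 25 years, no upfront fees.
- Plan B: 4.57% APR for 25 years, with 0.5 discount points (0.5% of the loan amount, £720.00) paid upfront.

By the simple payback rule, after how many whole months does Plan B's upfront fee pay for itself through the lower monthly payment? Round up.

Plan A: at 5.57% the monthly rate is 0.0046417, so the payment is 144,000 × 0.0046417 / (1 − 1.0046417^−300) = £890.32.
Plan B: monthly rate = 4.57%/12 = 0.0038083; payment = 144,000 × 0.0038083 / (1 − (1+0.0038083)^−300) = £806.13.
Monthly savings = £890.32 − £806.13 = £84.19.
Break-even = £720.00 / £84.19 = 8.55 → 9 months.

9 months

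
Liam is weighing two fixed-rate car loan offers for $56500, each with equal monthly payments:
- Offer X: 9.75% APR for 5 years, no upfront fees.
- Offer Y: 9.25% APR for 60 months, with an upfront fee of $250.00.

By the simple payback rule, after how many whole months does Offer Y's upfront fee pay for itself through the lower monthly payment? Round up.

Offer X: monthly rate = 9.75%/12 = 0.0081250; payment = 56,500 × 0.0081250 / (1 − (1+0.0081250)^−60) = $1,193.52.
Offer Y: at 9.25% the monthly rate is 0.0077083, so the payment is 56,500 × 0.0077083 / (1 − 1.0077083^−60) = $1,179.71.
Monthly savings = $1,193.52 − $1,179.71 = $13.81.
Break-even = $250.00 / $13.81 = 18.10 → 19 months.

19 months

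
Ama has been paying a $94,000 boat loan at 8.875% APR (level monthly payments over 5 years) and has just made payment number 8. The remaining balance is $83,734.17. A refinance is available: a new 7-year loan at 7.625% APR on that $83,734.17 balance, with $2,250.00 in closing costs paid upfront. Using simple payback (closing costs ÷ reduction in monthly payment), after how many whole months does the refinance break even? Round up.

Current payment = 94,000 × 8.875%/12 / (1 − (1+0.0073958)^−60) = $1,945.59.
Refinanced payment = 83,734.17 × 0.0063542 / (1 − (1+0.0063542)^−84) = $1,289.51.
Monthly savings = $1,945.59 − $1,289.51 = $656.08.
Break-even = $2,250.00 / $656.08 = 3.43 → 4 months.

4 months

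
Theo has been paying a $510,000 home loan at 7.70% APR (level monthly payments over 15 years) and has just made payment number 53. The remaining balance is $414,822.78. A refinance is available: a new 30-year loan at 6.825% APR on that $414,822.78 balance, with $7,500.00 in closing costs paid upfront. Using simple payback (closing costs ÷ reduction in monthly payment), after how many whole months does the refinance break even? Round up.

Current payment = 510,000 × 7.7%/12 / (1 − (1+0.0064167)^−180) = $4,785.91.
Refinanced payment = 414,822.78 × 0.0056875 / (1 − (1+0.0056875)^−360) = $2,711.25.
Monthly savings = $4,785.91 − $2,711.25 = $2,074.66.
Break-even = $7,500.00 / $2,074.66 = 3.62 → 4 months.

4 months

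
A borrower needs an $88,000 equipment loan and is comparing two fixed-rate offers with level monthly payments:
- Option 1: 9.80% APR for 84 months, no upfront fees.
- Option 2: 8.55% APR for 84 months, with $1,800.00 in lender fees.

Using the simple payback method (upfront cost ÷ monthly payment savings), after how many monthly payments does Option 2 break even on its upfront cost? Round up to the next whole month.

33 months

Option 1: monthly rate = 9.8%/12 = 0.0081667; payment = 88,000 × 0.0081667 / (1 − (1+0.0081667)^−84) = $1,451.83.
Option 2: at 8.55% the monthly rate is 0.0071250, so the payment is 88,000 × 0.0071250 / (1 − 1.0071250^−84) = $1,395.82.
Monthly savings = $1,451.83 − $1,395.82 = $56.01.
Break-even = $1,800.00 / $56.01 = 32.14 → 33 months.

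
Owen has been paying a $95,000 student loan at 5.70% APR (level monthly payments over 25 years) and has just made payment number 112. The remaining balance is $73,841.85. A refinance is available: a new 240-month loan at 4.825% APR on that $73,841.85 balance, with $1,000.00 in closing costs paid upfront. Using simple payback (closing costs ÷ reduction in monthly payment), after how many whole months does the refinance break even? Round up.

Current payment = 95,000 × 5.7%/12 / (1 − (1+0.0047500)^−300) = $594.78.
Refinanced payment = 73,841.85 × 0.0040208 / (1 − (1+0.0040208)^−240) = $480.21.
Monthly savings = $594.78 − $480.21 = $114.57.
Break-even = $1,000.00 / $114.57 = 8.73 → 9 months.

9 months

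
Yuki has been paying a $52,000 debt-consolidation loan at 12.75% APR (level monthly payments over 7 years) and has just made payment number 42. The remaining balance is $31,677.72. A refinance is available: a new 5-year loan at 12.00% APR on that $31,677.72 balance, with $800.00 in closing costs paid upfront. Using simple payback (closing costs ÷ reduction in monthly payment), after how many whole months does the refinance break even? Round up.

4 months

Current payment = 52,000 × 12.75%/12 / (1 − (1+0.0106250)^−84) = $938.93.
Refinanced payment = 31,677.72 × 0.0100000 / (1 − (1+0.0100000)^−60) = $704.65.
Monthly savings = $938.93 − $704.65 = $234.28.
Break-even = $800.00 / $234.28 = 3.41 → 4 months.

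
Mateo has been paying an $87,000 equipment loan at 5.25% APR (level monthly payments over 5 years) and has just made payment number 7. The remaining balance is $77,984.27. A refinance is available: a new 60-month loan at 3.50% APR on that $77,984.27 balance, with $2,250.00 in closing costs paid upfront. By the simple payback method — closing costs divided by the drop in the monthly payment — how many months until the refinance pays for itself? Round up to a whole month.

10 months

Current payment = 87,000 × 5.25%/12 / (1 − (1+0.0043750)^−60) = $1,651.78.
Refinanced payment = 77,984.27 × 0.0029167 / (1 − (1+0.0029167)^−60) = $1,418.67.
Monthly savings = $1,651.78 − $1,418.67 = $233.11.
Break-even = $2,250.00 / $233.11 = 9.65 → 10 months.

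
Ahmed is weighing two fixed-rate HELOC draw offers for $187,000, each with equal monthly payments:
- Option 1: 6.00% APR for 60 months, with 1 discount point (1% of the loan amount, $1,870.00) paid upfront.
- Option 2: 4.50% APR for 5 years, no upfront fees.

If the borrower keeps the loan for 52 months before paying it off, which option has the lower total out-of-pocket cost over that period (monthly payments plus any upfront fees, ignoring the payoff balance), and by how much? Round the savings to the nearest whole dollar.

Option 1: monthly rate = 6%/12 = 0.0050000; payment = 187,000 × 0.0050000 / (1 − (1+0.0050000)^−60) = $3,615.23.
Option 2: monthly rate = 4.5%/12 = 0.0037500; payment = 187,000 × 0.0037500 / (1 − (1+0.0037500)^−60) = $3,486.24.
Over 52 months: Option 1 costs 52 × $3,615.23 + $1,870.00 = $189,861.96; Option 2 costs 52 × $3,486.24 = $181,284.48.
Option 2 is cheaper by $189,861.96 − $181,284.48 = $8,577.48.

Option 2 by $8,577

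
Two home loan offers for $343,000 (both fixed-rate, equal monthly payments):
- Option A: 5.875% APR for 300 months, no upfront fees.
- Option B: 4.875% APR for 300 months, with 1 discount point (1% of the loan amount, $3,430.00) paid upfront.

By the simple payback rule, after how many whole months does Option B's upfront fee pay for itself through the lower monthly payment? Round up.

Option A: at 5.875% the monthly rate is 0.0048958, so the payment is 343,000 × 0.0048958 / (1 − 1.0048958^−300) = $2,183.82.
Option B: at 4.875% the monthly rate is 0.0040625, so the payment is 343,000 × 0.0040625 / (1 − 1.0040625^−300) = $1,980.24.
Monthly savings = $2,183.82 − $1,980.24 = $203.58.
Break-even = $3,430.00 / $203.58 = 16.85 → 17 months.

17 months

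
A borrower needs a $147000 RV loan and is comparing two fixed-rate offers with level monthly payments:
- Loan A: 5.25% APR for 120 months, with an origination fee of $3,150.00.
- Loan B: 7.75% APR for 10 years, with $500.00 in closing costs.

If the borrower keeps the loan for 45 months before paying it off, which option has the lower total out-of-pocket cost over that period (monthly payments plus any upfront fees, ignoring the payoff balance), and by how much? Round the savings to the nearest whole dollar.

Loan A by $5,764

Loan A: monthly rate = 5.25%/12 = 0.0043750; payment = 147,000 × 0.0043750 / (1 − (1+0.0043750)^−120) = $1,577.19.
Loan B: monthly rate = 7.75%/12 = 0.0064583; payment = 147,000 × 0.0064583 / (1 − (1+0.0064583)^−120) = $1,764.16.
Over 45 months: Loan A costs 45 × $1,577.19 + $3,150.00 = $74,123.55; Loan B costs 45 × $1,764.16 + $500.00 = $79,887.20.
Loan A is cheaper by $79,887.20 − $74,123.55 = $5,763.65.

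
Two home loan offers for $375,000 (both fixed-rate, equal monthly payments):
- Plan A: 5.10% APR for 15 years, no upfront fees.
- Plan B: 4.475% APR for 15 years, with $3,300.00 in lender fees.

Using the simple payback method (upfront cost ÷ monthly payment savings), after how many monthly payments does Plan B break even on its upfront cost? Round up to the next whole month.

Plan A: monthly rate = 5.1%/12 = 0.0042500; payment = 375,000 × 0.0042500 / (1 − (1+0.0042500)^−180) = $2,985.05.
Plan B: at 4.475% the monthly rate is 0.0037292, so the payment is 375,000 × 0.0037292 / (1 − 1.0037292^−180) = $2,863.94.
Monthly savings = $2,985.05 − $2,863.94 = $121.11.
Break-even = $3,300.00 / $121.11 = 27.25 → 28 months.

28 months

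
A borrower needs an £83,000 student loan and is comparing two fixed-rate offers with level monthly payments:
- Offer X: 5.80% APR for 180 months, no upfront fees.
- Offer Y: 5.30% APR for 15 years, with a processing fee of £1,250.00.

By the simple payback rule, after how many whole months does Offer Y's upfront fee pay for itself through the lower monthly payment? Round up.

57 months

Offer X: at 5.80% the monthly rate is 0.0048333, so the payment is 83,000 × 0.0048333 / (1 − 1.0048333^−180) = £691.46.
Offer Y: monthly rate = 5.3%/12 = 0.0044167; payment = 83,000 × 0.0044167 / (1 − (1+0.0044167)^−180) = £669.40.
Monthly savings = £691.46 − £669.40 = £22.06.
Break-even = £1,250.00 / £22.06 = 56.66 → 57 months.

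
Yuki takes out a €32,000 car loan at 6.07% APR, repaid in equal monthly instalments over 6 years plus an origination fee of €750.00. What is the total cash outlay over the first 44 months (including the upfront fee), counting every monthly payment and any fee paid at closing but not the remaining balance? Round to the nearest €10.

At 6.07% the monthly rate is 0.0050583, so the payment is 32,000 × 0.0050583 / (1 − 1.0050583^−72) = €531.39.
Total outlay = 44 × €531.39 + €750.00 = €24,131.16.

€24,130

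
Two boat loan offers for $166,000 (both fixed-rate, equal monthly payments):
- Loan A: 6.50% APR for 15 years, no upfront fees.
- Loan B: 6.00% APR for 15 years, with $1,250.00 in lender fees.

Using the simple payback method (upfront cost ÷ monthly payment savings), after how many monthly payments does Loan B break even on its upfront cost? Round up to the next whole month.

28 months

Loan A: at 6.50% the monthly rate is 0.0054167, so the payment is 166,000 × 0.0054167 / (1 − 1.0054167^−180) = $1,446.04.
Loan B: at 6.00% the monthly rate is 0.0050000, so the payment is 166,000 × 0.0050000 / (1 − 1.0050000^−180) = $1,400.80.
Monthly savings = $1,446.04 − $1,400.80 = $45.24.
Break-even = $1,250.00 / $45.24 = 27.63 → 28 months.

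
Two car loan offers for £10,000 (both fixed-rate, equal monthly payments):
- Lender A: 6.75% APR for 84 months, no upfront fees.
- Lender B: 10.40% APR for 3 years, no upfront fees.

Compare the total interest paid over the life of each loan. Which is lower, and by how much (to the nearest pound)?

Lender B by £892

Lender A: at 6.75% the monthly rate is 0.0056250, so the payment is 10,000 × 0.0056250 / (1 − 1.0056250^−84) = £149.71.
Total interest on Lender A = 84 × £149.71 − £10,000 = £2,575.64.
Lender B: at 10.40% the monthly rate is 0.0086667, so the payment is 10,000 × 0.0086667 / (1 − 1.0086667^−36) = £324.55.
Total interest on Lender B = 36 × £324.55 − £10,000 = £1,683.80.
Lender B is lower by £891.84.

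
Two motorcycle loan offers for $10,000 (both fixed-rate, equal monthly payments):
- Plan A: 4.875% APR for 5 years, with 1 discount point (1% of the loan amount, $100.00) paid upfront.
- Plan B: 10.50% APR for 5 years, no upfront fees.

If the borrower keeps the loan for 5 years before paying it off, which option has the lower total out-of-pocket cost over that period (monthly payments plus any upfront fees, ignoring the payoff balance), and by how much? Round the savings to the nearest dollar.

Plan A: at 4.875% the monthly rate is 0.0040625, so the payment is 10,000 × 0.0040625 / (1 − 1.0040625^−60) = $188.14.
Plan B: monthly rate = 10.5%/12 = 0.0087500; payment = 10,000 × 0.0087500 / (1 − (1+0.0087500)^−60) = $214.94.
Over 60 months: Plan A costs 60 × $188.14 + $100.00 = $11,388.40; Plan B costs 60 × $214.94 = $12,896.40.
Plan A is cheaper by $12,896.40 − $11,388.40 = $1,508.00.

Plan A by $1,508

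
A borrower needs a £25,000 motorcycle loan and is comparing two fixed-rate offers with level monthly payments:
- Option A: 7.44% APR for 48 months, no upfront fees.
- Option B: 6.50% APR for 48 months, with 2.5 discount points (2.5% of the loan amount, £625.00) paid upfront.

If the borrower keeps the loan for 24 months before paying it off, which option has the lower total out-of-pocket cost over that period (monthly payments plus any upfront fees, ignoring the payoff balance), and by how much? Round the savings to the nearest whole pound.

Option A by £363

Option A: monthly rate = 7.44%/12 = 0.0062000; payment = 25,000 × 0.0062000 / (1 − (1+0.0062000)^−48) = £603.77.
Option B: monthly rate = 6.5%/12 = 0.0054167; payment = 25,000 × 0.0054167 / (1 − (1+0.0054167)^−48) = £592.87.
Over 24 months: Option A costs 24 × £603.77 = £14,490.48; Option B costs 24 × £592.87 + £625.00 = £14,853.88.
Option A is cheaper by £14,853.88 − £14,490.48 = £363.40.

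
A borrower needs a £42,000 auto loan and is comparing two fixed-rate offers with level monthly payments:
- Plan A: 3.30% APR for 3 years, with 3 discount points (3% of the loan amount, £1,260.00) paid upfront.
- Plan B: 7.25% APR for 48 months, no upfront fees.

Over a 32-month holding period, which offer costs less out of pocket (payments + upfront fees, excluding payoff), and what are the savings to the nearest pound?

Plan B by £8,183

Plan A: monthly rate = 3.3%/12 = 0.0027500; payment = 42,000 × 0.0027500 / (1 − (1+0.0027500)^−36) = £1,226.97.
Plan B: monthly rate = 7.25%/12 = 0.0060417; payment = 42,000 × 0.0060417 / (1 − (1+0.0060417)^−48) = £1,010.62.
Over 32 months: Plan A costs 32 × £1,226.97 + £1,260.00 = £40,523.04; Plan B costs 32 × £1,010.62 = £32,339.84.
Plan B is cheaper by £40,523.04 − £32,339.84 = £8,183.20.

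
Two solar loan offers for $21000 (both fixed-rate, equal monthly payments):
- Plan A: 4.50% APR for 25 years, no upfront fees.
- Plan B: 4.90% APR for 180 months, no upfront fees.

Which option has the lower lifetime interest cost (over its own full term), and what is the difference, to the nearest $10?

Plan A: at 4.50% the monthly rate is 0.0037500, so the payment is 21,000 × 0.0037500 / (1 − 1.0037500^−300) = $116.72.
Total interest on Plan A = 300 × $116.72 − $21,000 = $14,016.00.
Plan B: monthly rate = 4.9%/12 = 0.0040833; payment = 21,000 × 0.0040833 / (1 − (1+0.0040833)^−180) = $164.97.
Total interest on Plan B = 180 × $164.97 − $21,000 = $8,694.60.
Plan B is lower by $5,321.40.

Plan B by $5,320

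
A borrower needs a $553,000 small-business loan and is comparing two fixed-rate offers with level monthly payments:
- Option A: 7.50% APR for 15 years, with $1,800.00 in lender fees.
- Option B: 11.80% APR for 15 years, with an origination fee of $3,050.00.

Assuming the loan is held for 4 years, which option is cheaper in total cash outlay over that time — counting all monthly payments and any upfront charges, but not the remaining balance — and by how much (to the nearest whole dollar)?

Option A: at 7.50% the monthly rate is 0.0062500, so the payment is 553,000 × 0.0062500 / (1 − 1.0062500^−180) = $5,126.38.
Option B: at 11.80% the monthly rate is 0.0098333, so the payment is 553,000 × 0.0098333 / (1 − 1.0098333^−180) = $6,565.94.
Over 48 months: Option A costs 48 × $5,126.38 + $1,800.00 = $247,866.24; Option B costs 48 × $6,565.94 + $3,050.00 = $318,215.12.
Option A is cheaper by $318,215.12 − $247,866.24 = $70,348.88.

Option A by $70,349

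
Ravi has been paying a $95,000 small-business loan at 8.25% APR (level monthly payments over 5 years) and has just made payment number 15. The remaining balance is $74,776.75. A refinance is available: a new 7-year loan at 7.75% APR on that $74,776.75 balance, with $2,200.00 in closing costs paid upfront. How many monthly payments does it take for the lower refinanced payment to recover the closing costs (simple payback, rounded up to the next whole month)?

3 months

Current payment = 95,000 × 8.25%/12 / (1 − (1+0.0068750)^−60) = $1,937.64.
Refinanced payment = 74,776.75 × 0.0064583 / (1 − (1+0.0064583)^−84) = $1,156.19.
Monthly savings = $1,937.64 − $1,156.19 = $781.45.
Break-even = $2,200.00 / $781.45 = 2.82 → 3 months.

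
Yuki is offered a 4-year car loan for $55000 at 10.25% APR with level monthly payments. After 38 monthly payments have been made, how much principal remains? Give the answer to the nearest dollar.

$13,379

With monthly rate i = 10.25%/12 = 0.0085417, the balance after k of n payments is P · [(1+i)^n − (1+i)^k] / [(1+i)^n − 1].
(1+0.0085417)^48 = 1.50419650 and (1+0.0085417)^38 = 1.38154845, so the balance is 55,000 × (1.50419650 − 1.38154845) / (1.50419650 − 1) = $13,379.00.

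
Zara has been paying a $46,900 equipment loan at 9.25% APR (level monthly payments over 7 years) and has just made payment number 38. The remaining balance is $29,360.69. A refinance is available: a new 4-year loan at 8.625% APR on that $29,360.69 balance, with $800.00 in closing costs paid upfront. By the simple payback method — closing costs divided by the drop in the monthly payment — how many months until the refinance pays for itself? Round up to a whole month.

Current payment = 46,900 × 9.25%/12 / (1 − (1+0.0077083)^−84) = $760.54.
Refinanced payment = 29,360.69 × 0.0071875 / (1 − (1+0.0071875)^−48) = $725.43.
Monthly savings = $760.54 − $725.43 = $35.11.
Break-even = $800.00 / $35.11 = 22.79 → 23 months.

23 months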